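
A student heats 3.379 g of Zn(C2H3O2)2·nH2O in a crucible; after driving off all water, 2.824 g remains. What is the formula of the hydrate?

Zn(C2H3O2)2·2H2O

Mass of water lost = 3.379 − 2.824 = 0.555 g → 0.555 / 18.02 = 0.0308 mol H2O
Molar mass of Zn(C2H3O2)2 = 183.47 g/mol → mol Zn(C2H3O2)2 = 2.824 / 183.47 = 0.01539
n = 0.0308 / 0.01539 = 2.00 ≈ 2 → Zn(C2H3O2)2·2H2O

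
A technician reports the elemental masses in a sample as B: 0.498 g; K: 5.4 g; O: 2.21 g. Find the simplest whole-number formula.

n(B) = 0.498/10.81 = 0.04607, n(K) = 5.4/39.10 = 0.1381, n(O) = 2.21/16.00 = 0.1381
Divide by the smallest (0.04607 mol B): B 1.000, K 2.998, O 2.998
→ BK3O3

BK3O3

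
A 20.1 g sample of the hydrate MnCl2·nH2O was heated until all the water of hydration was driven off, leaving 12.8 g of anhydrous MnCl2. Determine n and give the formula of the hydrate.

MnCl2·4H2O

Mass of water lost = 20.1 − 12.8 = 7.3 g → 7.3 / 18.02 = 0.4051 mol H2O
Molar mass of MnCl2 = 125.84 g/mol → mol MnCl2 = 12.8 / 125.84 = 0.1017
n = 0.4051 / 0.1017 = 3.98 ≈ 4 → MnCl2·4H2O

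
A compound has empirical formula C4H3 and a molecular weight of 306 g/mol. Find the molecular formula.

C24H18

Empirical-formula mass = 51.06 g/mol
n = 306 / 51.06 = 5.99 ≈ 6
Molecular formula = (C4H3)6 = C24H18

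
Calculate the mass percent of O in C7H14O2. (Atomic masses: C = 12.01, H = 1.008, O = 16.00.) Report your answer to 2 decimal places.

24.58%

Molar mass = 7(12.01) + 14(1.008) + 2(16.00) = 130.182 g/mol
Mass of O per mole = 2 × 16.00 = 32.000 g
% O = 32.000 / 130.182 × 100 = 24.58%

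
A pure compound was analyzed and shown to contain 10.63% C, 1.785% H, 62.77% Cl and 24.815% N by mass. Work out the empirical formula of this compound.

Assume 100 g: 10.63 g C, 1.785 g H, 62.77 g Cl, 24.815 g N.
C: 10.63 g ÷ 12.01 g/mol = 0.8851 mol
H: 1.785 g ÷ 1.008 g/mol = 1.771 mol
Cl: 62.77 g ÷ 35.45 g/mol = 1.771 mol
N: 24.815 g ÷ 14.01 g/mol = 1.771 mol
Divide by the smallest (0.8851 mol C): C 1.000, H 2.001, Cl 2.001, N 2.001
→ CH2Cl2N2

CH2Cl2N2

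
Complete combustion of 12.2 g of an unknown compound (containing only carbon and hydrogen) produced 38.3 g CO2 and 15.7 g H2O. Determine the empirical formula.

CH2

mol C = 38.3 / 44.01 = 0.8703; mass C = 0.8703 × 12.01 = 10.45 g
mol H = 2 × (15.7 / 18.02) = 1.743; mass H = 1.743 × 1.008 = 1.756 g
Divide by the smallest (0.8703 mol C): C 1.000, H 2.002
→ CH2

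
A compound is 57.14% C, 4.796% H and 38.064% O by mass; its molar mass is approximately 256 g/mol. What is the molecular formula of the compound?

Assume 100 g: 57.14 g C, 4.796 g H, 38.064 g O.
C: 57.14 g ÷ 12.01 g/mol = 4.758 mol
H: 4.796 g ÷ 1.008 g/mol = 4.758 mol
O: 38.064 g ÷ 16.00 g/mol = 2.379 mol
Smallest is O at 2.379 mol; normalising gives C 2.000, H 2.000, O 1.000
≈ 2:2:1 → C2H2O
Empirical-formula mass = 42.04 g/mol
n = 256 / 42.04 = 6.09 ≈ 6
Molecular formula = (C2H2O)×6 = C12H12O6

C12H12O6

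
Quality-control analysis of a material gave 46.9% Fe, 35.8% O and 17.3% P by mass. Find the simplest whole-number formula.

Fe3O8P2

Assume 100 g: 46.9 g Fe, 35.8 g O, 17.3 g P.
n(Fe) = 46.9/55.85 = 0.8397, n(O) = 35.8/16.00 = 2.237, n(P) = 17.3/30.97 = 0.5586
Divide by the smallest (0.5586 mol P): Fe 1.503, O 4.006, P 1.000
×2: Fe 3.01, O 8.01, P 2.00 → Fe3O8P2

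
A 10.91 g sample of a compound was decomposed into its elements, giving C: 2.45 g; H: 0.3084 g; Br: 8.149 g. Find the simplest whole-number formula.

C2H3Br

n(C) = 2.45/12.01 = 0.204, n(H) = 0.3084/1.008 = 0.306, n(Br) = 8.149/79.90 = 0.102
Divide by the smallest (0.102 mol Br): C 2.000, H 3.000, Br 1.000
Ratio ≈ 2:3:1, so the empirical formula is C2H3Br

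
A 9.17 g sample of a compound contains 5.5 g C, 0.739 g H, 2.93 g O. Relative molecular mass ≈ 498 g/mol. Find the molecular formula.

C25H40O10

n(C) = 5.5/12.01 = 0.458, n(H) = 0.739/1.008 = 0.7331, n(O) = 2.93/16.00 = 0.1831
Ratios (÷ 0.1831): C 2.501, H 4.003, O 1.000
×2: C 5.00, H 8.01, O 2.00 → C5H8O2
Empirical-formula mass = 100.11 g/mol
n = 498 / 100.11 = 4.97 ≈ 5
Molecular formula = (C5H8O2)×5 = C25H40O10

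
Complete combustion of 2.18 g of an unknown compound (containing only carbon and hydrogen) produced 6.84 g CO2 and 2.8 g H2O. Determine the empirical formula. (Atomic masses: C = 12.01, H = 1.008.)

CH2

mol C = 6.84 / 44.01 = 0.1554; mass C = 0.1554 × 12.01 = 1.867 g
mol H = 2 × (2.8 / 18.02) = 0.3108; mass H = 0.3108 × 1.008 = 0.3133 g
Smallest is C at 0.1554 mol; normalising gives C 1.000, H 2.000
≈ 1:2 → CH2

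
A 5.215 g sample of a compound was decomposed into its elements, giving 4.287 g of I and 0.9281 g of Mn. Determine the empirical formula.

I2Mn

Moles — I: 4.287 / 126.90 = 0.03378 mol; Mn: 0.9281 / 54.94 = 0.01689 mol
Ratios (÷ 0.01689): I 2.000, Mn 1.000
→ I2Mn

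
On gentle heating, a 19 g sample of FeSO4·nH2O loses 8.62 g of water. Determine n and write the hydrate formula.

Mass of anhydrous FeSO4 = 19 − 8.62 = 10.38 g
mol H2O = 8.62 / 18.02 = 0.4784
Molar mass of FeSO4 = 151.92 g/mol → mol FeSO4 = 10.38 / 151.92 = 0.06833
n = 0.4784 / 0.06833 = 7.00 ≈ 7 → FeSO4·7H2O

FeSO4·7H2O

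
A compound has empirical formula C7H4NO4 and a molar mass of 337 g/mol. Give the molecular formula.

Empirical-formula mass = 166.11 g/mol
n = 337 / 166.11 = 2.03 ≈ 2
Molecular formula = (C7H4NO4)2 = C14H8N2O8

C14H8N2O8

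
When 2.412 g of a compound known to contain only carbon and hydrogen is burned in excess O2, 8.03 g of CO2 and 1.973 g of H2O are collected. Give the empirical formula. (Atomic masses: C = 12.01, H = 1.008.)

mol C = 8.03 / 44.01 = 0.1825; mass C = 0.1825 × 12.01 = 2.191 g
mol H = 2 × (1.973 / 18.02) = 0.2190; mass H = 0.2190 × 1.008 = 0.2207 g
Smallest is C at 0.1825 mol; normalising gives C 1.000, H 1.200
Scaling by 5: C 5.00, H 6.00 → C5H6

C5H6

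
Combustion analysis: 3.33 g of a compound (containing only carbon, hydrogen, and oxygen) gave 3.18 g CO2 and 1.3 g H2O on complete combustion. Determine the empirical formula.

mol C = 3.18 / 44.01 = 0.07226; mass C = 0.07226 × 12.01 = 0.8678 g
mol H = 2 × (1.3 / 18.02) = 0.1443; mass H = 0.1443 × 1.008 = 0.1454 g
mass O = 3.33 − (1.013) = 2.317 g → mol O = 0.1448
Ratios (÷ 0.07226): C 1.000, H 1.997, O 2.004
≈ 1:2:2 → CH2O2

CH2O2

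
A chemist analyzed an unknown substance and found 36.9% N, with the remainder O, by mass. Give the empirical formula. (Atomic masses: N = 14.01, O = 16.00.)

Assume 100 g: 36.9 g N, 63.1 g O.
n(N) = 36.9/14.01 = 2.634, n(O) = 63.1/16.00 = 3.944
Divide by the smallest (2.634 mol N): N 1.000, O 1.497
Scaling by 2: N 2.00, O 2.99 → N2O3

N2O3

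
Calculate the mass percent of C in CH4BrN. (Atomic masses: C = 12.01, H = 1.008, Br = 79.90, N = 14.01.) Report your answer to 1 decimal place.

10.9%

Molar mass = 1(12.01) + 4(1.008) + 1(79.90) + 1(14.01) = 109.952 g/mol
Mass of C per mole = 1 × 12.01 = 12.010 g
% C = 12.010 / 109.952 × 100 = 10.9%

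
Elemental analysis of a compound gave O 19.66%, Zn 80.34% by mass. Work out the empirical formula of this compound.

OZn

Assume 100 g: 19.66 g O, 80.34 g Zn.
n(O) = 19.66/16.00 = 1.229, n(Zn) = 80.34/65.38 = 1.229
Divide by the smallest (1.229 mol O): O 1.000, Zn 1.000
→ OZn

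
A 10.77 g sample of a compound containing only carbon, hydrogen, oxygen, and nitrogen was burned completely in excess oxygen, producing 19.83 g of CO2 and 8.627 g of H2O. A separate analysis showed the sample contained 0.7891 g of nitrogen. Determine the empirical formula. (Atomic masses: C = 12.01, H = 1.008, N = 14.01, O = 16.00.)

mol C = 19.83 / 44.01 = 0.4506; mass C = 0.4506 × 12.01 = 5.411 g
mol H = 2 × (8.627 / 18.02) = 0.9575; mass H = 0.9575 × 1.008 = 0.9652 g
mol N = 0.7891 / 14.01 = 0.05632
mass O = 10.77 − (7.166) = 3.604 g → mol O = 0.2253
Divide by the smallest (0.05632 mol N): C 8.000, H 17.000, N 1.000, O 4.000
→ C8H17NO4

C8H17NO4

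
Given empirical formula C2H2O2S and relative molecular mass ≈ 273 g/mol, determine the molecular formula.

C6H6O6S3

Empirical-formula mass = 90.11 g/mol
n = 273 / 90.11 = 3.03 ≈ 3
Molecular formula = (C2H2O2S)3 = C6H6O6S3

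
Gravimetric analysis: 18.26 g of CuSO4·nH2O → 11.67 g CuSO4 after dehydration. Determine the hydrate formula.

CuSO4·5H2O

Mass of water lost = 18.26 − 11.67 = 6.59 g → 6.59 / 18.02 = 0.3657 mol H2O
Molar mass of CuSO4 = 159.62 g/mol → mol CuSO4 = 11.67 / 159.62 = 0.07311
n = 0.3657 / 0.07311 = 5.00 ≈ 5 → CuSO4·5H2O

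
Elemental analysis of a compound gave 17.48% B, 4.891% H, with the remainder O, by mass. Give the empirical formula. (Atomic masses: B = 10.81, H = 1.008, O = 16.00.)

BH3O3

Assume 100 g: 17.48 g B, 4.891 g H, 77.629 g O.
n(B) = 17.48/10.81 = 1.617, n(H) = 4.891/1.008 = 4.852, n(O) = 77.629/16.00 = 4.852
Divide by the smallest (1.617 mol B): B 1.000, H 3.001, O 3.000
≈ 1:3:3 → BH3O3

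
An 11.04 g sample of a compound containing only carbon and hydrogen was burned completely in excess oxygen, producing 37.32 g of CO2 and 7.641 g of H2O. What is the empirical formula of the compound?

CH

mol C = 37.32 / 44.01 = 0.8480; mass C = 0.8480 × 12.01 = 10.18 g
mol H = 2 × (7.641 / 18.02) = 0.8481; mass H = 0.8481 × 1.008 = 0.8548 g
Divide by the smallest (0.848 mol C): C 1.000, H 1.000
→ CH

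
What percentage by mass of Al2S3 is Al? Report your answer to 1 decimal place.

Molar mass = 2(26.98) + 3(32.07) = 150.170 g/mol
Mass of Al per mole = 2 × 26.98 = 53.960 g
% Al = 53.960 / 150.170 × 100 = 35.9%

35.9%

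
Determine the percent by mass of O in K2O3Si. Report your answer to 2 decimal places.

Molar mass = 2(39.10) + 3(16.00) + 1(28.09) = 154.290 g/mol
Mass of O per mole = 3 × 16.00 = 48.000 g
% O = 48.000 / 154.290 × 100 = 31.11%

31.11%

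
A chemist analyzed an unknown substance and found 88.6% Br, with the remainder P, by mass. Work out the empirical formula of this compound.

Br3P

Assume 100 g: 88.6 g Br, 11.4 g P.
Moles — Br: 88.6 / 79.90 = 1.109 mol; P: 11.4 / 30.97 = 0.3681 mol
Divide by the smallest (0.3681 mol P): Br 3.012, P 1.000
Ratio ≈ 3:1, so the empirical formula is Br3P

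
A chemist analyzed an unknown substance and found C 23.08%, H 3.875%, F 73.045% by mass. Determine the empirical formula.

Assume 100 g: 23.08 g C, 3.875 g H, 73.045 g F.
C: 23.08 g ÷ 12.01 g/mol = 1.922 mol
H: 3.875 g ÷ 1.008 g/mol = 3.844 mol
F: 73.045 g ÷ 19.00 g/mol = 3.844 mol
Smallest is C at 1.922 mol; normalising gives C 1.000, H 2.000, F 2.001
Ratio ≈ 1:2:2, so the empirical formula is CH2F2

CH2F2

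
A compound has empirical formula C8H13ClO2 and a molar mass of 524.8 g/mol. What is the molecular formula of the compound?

C24H39Cl3O6

Empirical-formula mass = 176.63 g/mol
n = 524.8 / 176.63 = 2.97 ≈ 3
Molecular formula = (C8H13ClO2)3 = C24H39Cl3O6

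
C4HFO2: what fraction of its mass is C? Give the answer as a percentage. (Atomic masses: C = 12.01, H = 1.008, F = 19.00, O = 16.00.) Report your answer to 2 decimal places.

48.02%

Molar mass = 4(12.01) + 1(1.008) + 1(19.00) + 2(16.00) = 100.048 g/mol
Mass of C per mole = 4 × 12.01 = 48.040 g
% C = 48.040 / 100.048 × 100 = 48.02%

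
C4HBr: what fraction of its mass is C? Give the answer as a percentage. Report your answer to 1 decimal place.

37.3%

Molar mass = 4(12.01) + 1(1.008) + 1(79.90) = 128.948 g/mol
Mass of C per mole = 4 × 12.01 = 48.040 g
% C = 48.040 / 128.948 × 100 = 37.3%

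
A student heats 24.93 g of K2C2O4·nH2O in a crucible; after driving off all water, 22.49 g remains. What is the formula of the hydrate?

K2C2O4·H2O

Mass of water lost = 24.93 − 22.49 = 2.44 g → 2.44 / 18.02 = 0.1354 mol H2O
Molar mass of K2C2O4 = 166.22 g/mol → mol K2C2O4 = 22.49 / 166.22 = 0.1353
n = 0.1354 / 0.1353 = 1.00 ≈ 1 → K2C2O4·H2O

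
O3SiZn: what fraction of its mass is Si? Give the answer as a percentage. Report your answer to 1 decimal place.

19.9%

Molar mass = 3(16.00) + 1(28.09) + 1(65.38) = 141.470 g/mol
Mass of Si per mole = 1 × 28.09 = 28.090 g
% Si = 28.090 / 141.470 × 100 = 19.9%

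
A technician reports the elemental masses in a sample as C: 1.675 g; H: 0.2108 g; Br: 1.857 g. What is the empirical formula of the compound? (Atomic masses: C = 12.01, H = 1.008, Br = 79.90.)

C6H9Br

Moles — C: 1.675 / 12.01 = 0.1395 mol; H: 0.2108 / 1.008 = 0.2091 mol; Br: 1.857 / 79.90 = 0.02324 mol
Divide by the smallest (0.02324 mol Br): C 6.001, H 8.998, Br 1.000
Ratio ≈ 6:9:1, so the empirical formula is C6H9Br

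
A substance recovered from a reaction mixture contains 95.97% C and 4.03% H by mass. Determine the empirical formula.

Assume 100 g: 95.97 g C, 4.03 g H.
Moles — C: 95.97 / 12.01 = 7.991 mol; H: 4.03 / 1.008 = 3.998 mol
Divide by the smallest (3.998 mol H): C 1.999, H 1.000
→ C2H

C2H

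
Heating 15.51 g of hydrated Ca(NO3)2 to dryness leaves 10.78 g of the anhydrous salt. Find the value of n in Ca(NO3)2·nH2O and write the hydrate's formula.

Mass of water lost = 15.51 − 10.78 = 4.73 g → 4.73 / 18.02 = 0.2625 mol H2O
Molar mass of Ca(NO3)2 = 164.10 g/mol → mol Ca(NO3)2 = 10.78 / 164.10 = 0.06569
n = 0.2625 / 0.06569 = 4.00 ≈ 4 → Ca(NO3)2·4H2O

Ca(NO3)2·4H2O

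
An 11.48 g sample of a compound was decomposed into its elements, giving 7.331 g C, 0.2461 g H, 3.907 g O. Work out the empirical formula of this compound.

C5H2O2

n(C) = 7.331/12.01 = 0.6104, n(H) = 0.2461/1.008 = 0.2441, n(O) = 3.907/16.00 = 0.2442
Smallest is H at 0.2441 mol; normalising gives C 2.500, H 1.000, O 1.000
Multiply by 2: C 5.00, H 2.00, O 2.00 → C5H2O2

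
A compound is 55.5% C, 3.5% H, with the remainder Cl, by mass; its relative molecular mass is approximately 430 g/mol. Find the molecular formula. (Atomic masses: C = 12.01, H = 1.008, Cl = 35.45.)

C20H15Cl5

Assume 100 g: 55.5 g C, 3.5 g H, 41 g Cl.
C: 55.5 g ÷ 12.01 g/mol = 4.621 mol
H: 3.5 g ÷ 1.008 g/mol = 3.472 mol
Cl: 41 g ÷ 35.45 g/mol = 1.157 mol
Divide by the smallest (1.157 mol Cl): C 3.996, H 3.002, Cl 1.000
Ratio ≈ 4:3:1, so the empirical formula is C4H3Cl
Empirical-formula mass = 86.51 g/mol
n = 430 / 86.51 = 4.97 ≈ 5
Molecular formula = (C4H3Cl)×5 = C20H15Cl5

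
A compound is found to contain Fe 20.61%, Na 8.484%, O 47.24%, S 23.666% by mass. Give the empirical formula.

Assume 100 g: 20.61 g Fe, 8.484 g Na, 47.24 g O, 23.666 g S.
Moles — Fe: 20.61 / 55.85 = 0.369 mol; Na: 8.484 / 22.99 = 0.369 mol; O: 47.24 / 16.00 = 2.953 mol; S: 23.666 / 32.07 = 0.7379 mol
Smallest is Fe at 0.369 mol; normalising gives Fe 1.000, Na 1.000, O 8.001, S 2.000
Ratio ≈ 1:1:8:2, so the empirical formula is FeNaO8S2

FeNaO8S2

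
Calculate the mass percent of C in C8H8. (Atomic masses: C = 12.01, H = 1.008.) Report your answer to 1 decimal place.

92.3%

Molar mass = 8(12.01) + 8(1.008) = 104.144 g/mol
Mass of C per mole = 8 × 12.01 = 96.080 g
% C = 96.080 / 104.144 × 100 = 92.3%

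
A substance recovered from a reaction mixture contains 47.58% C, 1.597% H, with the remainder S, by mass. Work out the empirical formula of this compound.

Assume 100 g: 47.58 g C, 1.597 g H, 50.823 g S.
C: 47.58 g ÷ 12.01 g/mol = 3.962 mol
H: 1.597 g ÷ 1.008 g/mol = 1.584 mol
S: 50.823 g ÷ 32.07 g/mol = 1.585 mol
Divide by the smallest (1.584 mol H): C 2.501, H 1.000, S 1.000
Multiply by 2: C 5.00, H 2.00, S 2.00 → C5H2S2

C5H2S2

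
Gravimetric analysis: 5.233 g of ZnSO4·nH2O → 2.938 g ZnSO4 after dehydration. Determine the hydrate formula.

ZnSO4·7H2O

Mass of water lost = 5.233 − 2.938 = 2.295 g → 2.295 / 18.02 = 0.1274 mol H2O
Molar mass of ZnSO4 = 161.45 g/mol → mol ZnSO4 = 2.938 / 161.45 = 0.0182
n = 0.1274 / 0.0182 = 7.00 ≈ 7 → ZnSO4·7H2O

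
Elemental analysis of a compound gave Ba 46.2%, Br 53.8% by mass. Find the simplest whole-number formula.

Assume 100 g: 46.2 g Ba, 53.8 g Br.
n(Ba) = 46.2/137.33 = 0.3364, n(Br) = 53.8/79.90 = 0.6733
Smallest is Ba at 0.3364 mol; normalising gives Ba 1.000, Br 2.002
≈ 1:2 → BaBr2

BaBr2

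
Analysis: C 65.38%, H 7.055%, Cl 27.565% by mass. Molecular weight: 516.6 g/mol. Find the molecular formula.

Assume 100 g: 65.38 g C, 7.055 g H, 27.565 g Cl.
Moles — C: 65.38 / 12.01 = 5.444 mol; H: 7.055 / 1.008 = 6.999 mol; Cl: 27.565 / 35.45 = 0.7776 mol
Divide by the smallest (0.7776 mol Cl): C 7.001, H 9.001, Cl 1.000
≈ 7:9:1 → C7H9Cl
Empirical-formula mass = 128.59 g/mol
n = 516.6 / 128.59 = 4.02 ≈ 4
Molecular formula = (C7H9Cl)×4 = C28H36Cl4

C28H36Cl4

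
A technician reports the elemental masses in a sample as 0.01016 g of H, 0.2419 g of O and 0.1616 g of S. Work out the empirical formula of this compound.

Moles — H: 0.01016 / 1.008 = 0.01008 mol; O: 0.2419 / 16.00 = 0.01512 mol; S: 0.1616 / 32.07 = 0.005039 mol
Divide by the smallest (0.005039 mol S): H 2.000, O 3.000, S 1.000
→ H2O3S

H2O3S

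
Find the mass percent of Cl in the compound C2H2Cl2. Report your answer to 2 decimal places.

73.14%

Molar mass = 2(12.01) + 2(1.008) + 2(35.45) = 96.936 g/mol
Mass of Cl per mole = 2 × 35.45 = 70.900 g
% Cl = 70.900 / 96.936 × 100 = 73.14%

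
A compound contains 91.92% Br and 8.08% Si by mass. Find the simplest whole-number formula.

Assume 100 g: 91.92 g Br, 8.08 g Si.
Br: 91.92 g ÷ 79.90 g/mol = 1.15 mol
Si: 8.08 g ÷ 28.09 g/mol = 0.2876 mol
Divide by the smallest (0.2876 mol Si): Br 3.999, Si 1.000
Ratio ≈ 4:1, so the empirical formula is Br4Si

Br4Si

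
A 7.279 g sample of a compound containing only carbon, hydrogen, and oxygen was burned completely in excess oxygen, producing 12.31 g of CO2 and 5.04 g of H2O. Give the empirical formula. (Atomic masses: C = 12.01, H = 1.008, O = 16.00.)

mol C = 12.31 / 44.01 = 0.2797; mass C = 0.2797 × 12.01 = 3.359 g
mol H = 2 × (5.04 / 18.02) = 0.5594; mass H = 0.5594 × 1.008 = 0.5639 g
mass O = 7.279 − (3.923) = 3.356 g → mol O = 0.2097
Divide by the smallest (0.2097 mol O): C 1.334, H 2.667, O 1.000
Scaling by 3: C 4.00, H 8.00, O 3.00 → C4H8O3

C4H8O3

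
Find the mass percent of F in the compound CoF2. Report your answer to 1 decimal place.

Molar mass = 1(58.93) + 2(19.00) = 96.930 g/mol
Mass of F per mole = 2 × 19.00 = 38.000 g
% F = 38.000 / 96.930 × 100 = 39.2%

39.2%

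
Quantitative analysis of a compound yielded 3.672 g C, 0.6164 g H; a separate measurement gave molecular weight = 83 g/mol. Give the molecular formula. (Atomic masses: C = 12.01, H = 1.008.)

C6H12

C: 3.672 g ÷ 12.01 g/mol = 0.3057 mol
H: 0.6164 g ÷ 1.008 g/mol = 0.6115 mol
Ratios (÷ 0.3057): C 1.000, H 2.000
≈ 1:2 → CH2
Empirical-formula mass = 14.03 g/mol
n = 83 / 14.03 = 5.92 ≈ 6
Molecular formula = (CH2)×6 = C6H12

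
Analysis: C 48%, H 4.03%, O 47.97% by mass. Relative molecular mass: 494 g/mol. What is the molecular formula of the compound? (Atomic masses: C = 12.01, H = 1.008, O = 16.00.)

C20H20O15

Assume 100 g: 48 g C, 4.03 g H, 47.97 g O.
n(C) = 48/12.01 = 3.997, n(H) = 4.03/1.008 = 3.998, n(O) = 47.97/16.00 = 2.998
Divide by the smallest (2.998 mol O): C 1.333, H 1.334, O 1.000
Scaling by 3: C 4.00, H 4.00, O 3.00 → C4H4O3
Empirical-formula mass = 100.07 g/mol
n = 494 / 100.07 = 4.94 ≈ 5
Molecular formula = (C4H4O3)×5 = C20H20O15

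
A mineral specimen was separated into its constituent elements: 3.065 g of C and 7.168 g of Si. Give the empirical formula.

CSi

n(C) = 3.065/12.01 = 0.2552, n(Si) = 7.168/28.09 = 0.2552
Smallest is Si at 0.2552 mol; normalising gives C 1.000, Si 1.000
≈ 1:1 → CSi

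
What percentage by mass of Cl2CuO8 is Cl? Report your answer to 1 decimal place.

27.0%

Molar mass = 2(35.45) + 1(63.55) + 8(16.00) = 262.450 g/mol
Mass of Cl per mole = 2 × 35.45 = 70.900 g
% Cl = 70.900 / 262.450 × 100 = 27.0%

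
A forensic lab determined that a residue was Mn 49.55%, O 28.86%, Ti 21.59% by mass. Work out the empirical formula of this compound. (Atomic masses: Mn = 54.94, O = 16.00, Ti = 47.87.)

Mn2O4Ti

Assume 100 g: 49.55 g Mn, 28.86 g O, 21.59 g Ti.
n(Mn) = 49.55/54.94 = 0.9019, n(O) = 28.86/16.00 = 1.804, n(Ti) = 21.59/47.87 = 0.451
Ratios (÷ 0.451): Mn 2.000, O 3.999, Ti 1.000
→ Mn2O4Ti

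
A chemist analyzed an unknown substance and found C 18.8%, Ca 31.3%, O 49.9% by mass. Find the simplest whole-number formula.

Assume 100 g: 18.8 g C, 31.3 g Ca, 49.9 g O.
Moles — C: 18.8 / 12.01 = 1.565 mol; Ca: 31.3 / 40.08 = 0.7809 mol; O: 49.9 / 16.00 = 3.119 mol
Divide by the smallest (0.7809 mol Ca): C 2.004, Ca 1.000, O 3.994
≈ 2:1:4 → C2CaO4

C2CaO4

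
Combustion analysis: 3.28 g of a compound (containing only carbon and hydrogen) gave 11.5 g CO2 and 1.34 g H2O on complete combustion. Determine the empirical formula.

mol C = 11.5 / 44.01 = 0.2613; mass C = 0.2613 × 12.01 = 3.138 g
mol H = 2 × (1.34 / 18.02) = 0.1487; mass H = 0.1487 × 1.008 = 0.1499 g
Ratios (÷ 0.1487): C 1.757, H 1.000
×4: C 7.03, H 4.00 → C7H4

C7H4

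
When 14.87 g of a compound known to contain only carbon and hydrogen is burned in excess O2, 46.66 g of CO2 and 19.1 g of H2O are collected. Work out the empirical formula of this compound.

mol C = 46.66 / 44.01 = 1.060; mass C = 1.060 × 12.01 = 12.73 g
mol H = 2 × (19.1 / 18.02) = 2.120; mass H = 2.120 × 1.008 = 2.137 g
Divide by the smallest (1.06 mol C): C 1.000, H 1.999
≈ 1:2 → CH2

CH2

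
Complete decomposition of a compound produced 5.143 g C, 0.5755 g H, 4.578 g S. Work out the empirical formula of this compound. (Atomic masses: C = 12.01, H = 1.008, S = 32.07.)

Moles — C: 5.143 / 12.01 = 0.4282 mol; H: 0.5755 / 1.008 = 0.5709 mol; S: 4.578 / 32.07 = 0.1428 mol
Smallest is S at 0.1428 mol; normalising gives C 3.000, H 4.000, S 1.000
≈ 3:4:1 → C3H4S

C3H4S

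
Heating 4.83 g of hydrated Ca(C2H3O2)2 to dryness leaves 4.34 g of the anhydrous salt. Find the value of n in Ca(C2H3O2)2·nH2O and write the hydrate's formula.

Mass of water lost = 4.83 − 4.34 = 0.49 g → 0.49 / 18.02 = 0.02719 mol H2O
Molar mass of Ca(C2H3O2)2 = 158.17 g/mol → mol Ca(C2H3O2)2 = 4.34 / 158.17 = 0.02744
n = 0.02719 / 0.02744 = 0.99 ≈ 1 → Ca(C2H3O2)2·H2O

Ca(C2H3O2)2·H2O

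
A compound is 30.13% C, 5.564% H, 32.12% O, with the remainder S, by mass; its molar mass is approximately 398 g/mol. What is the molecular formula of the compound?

C10H22O8S4

Assume 100 g: 30.13 g C, 5.564 g H, 32.12 g O, 32.186 g S.
Moles — C: 30.13 / 12.01 = 2.509 mol; H: 5.564 / 1.008 = 5.52 mol; O: 32.12 / 16.00 = 2.007 mol; S: 32.186 / 32.07 = 1.004 mol
Ratios (÷ 1.004): C 2.500, H 5.500, O 2.000, S 1.000
×2: C 5.00, H 11.00, O 4.00, S 2.00 → C5H11O4S2
Empirical-formula mass = 199.28 g/mol
n = 398 / 199.28 = 2.00 ≈ 2
Molecular formula = (C5H11O4S2)×2 = C10H22O8S4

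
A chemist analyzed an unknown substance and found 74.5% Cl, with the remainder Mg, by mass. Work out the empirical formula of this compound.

Assume 100 g: 74.5 g Cl, 25.5 g Mg.
Moles — Cl: 74.5 / 35.45 = 2.102 mol; Mg: 25.5 / 24.31 = 1.049 mol
Smallest is Mg at 1.049 mol; normalising gives Cl 2.003, Mg 1.000
≈ 2:1 → Cl2Mg

Cl2Mg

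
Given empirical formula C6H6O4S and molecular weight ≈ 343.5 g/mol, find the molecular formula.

Empirical-formula mass = 174.18 g/mol
n = 343.5 / 174.18 = 1.97 ≈ 2
Molecular formula = (C6H6O4S)2 = C12H12O8S2

C12H12O8S2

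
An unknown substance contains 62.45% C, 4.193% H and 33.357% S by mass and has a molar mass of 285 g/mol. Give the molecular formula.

Assume 100 g: 62.45 g C, 4.193 g H, 33.357 g S.
C: 62.45 g ÷ 12.01 g/mol = 5.2 mol
H: 4.193 g ÷ 1.008 g/mol = 4.16 mol
S: 33.357 g ÷ 32.07 g/mol = 1.04 mol
Divide by the smallest (1.04 mol S): C 4.999, H 3.999, S 1.000
Ratio ≈ 5:4:1, so the empirical formula is C5H4S
Empirical-formula mass = 96.15 g/mol
n = 285 / 96.15 = 2.96 ≈ 3
Molecular formula = (C5H4S)×3 = C15H12S3

C15H12S3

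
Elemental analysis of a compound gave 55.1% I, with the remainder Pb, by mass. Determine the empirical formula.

Assume 100 g: 55.1 g I, 44.9 g Pb.
I: 55.1 g ÷ 126.90 g/mol = 0.4342 mol
Pb: 44.9 g ÷ 207.2 g/mol = 0.2167 mol
Ratios (÷ 0.2167): I 2.004, Pb 1.000
≈ 2:1 → I2Pb

I2Pb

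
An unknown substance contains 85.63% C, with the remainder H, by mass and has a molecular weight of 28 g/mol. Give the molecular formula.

C2H4

Assume 100 g: 85.63 g C, 14.37 g H.
C: 85.63 g ÷ 12.01 g/mol = 7.13 mol
H: 14.37 g ÷ 1.008 g/mol = 14.26 mol
Ratios (÷ 7.13): C 1.000, H 1.999
→ CH2
Empirical-formula mass = 14.03 g/mol
n = 28 / 14.03 = 2.00 ≈ 2
Molecular formula = (CH2)×2 = C2H4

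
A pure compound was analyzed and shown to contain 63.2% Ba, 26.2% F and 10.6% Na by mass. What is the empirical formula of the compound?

Assume 100 g: 63.2 g Ba, 26.2 g F, 10.6 g Na.
Ba: 63.2 g ÷ 137.33 g/mol = 0.4602 mol
F: 26.2 g ÷ 19.00 g/mol = 1.379 mol
Na: 10.6 g ÷ 22.99 g/mol = 0.4611 mol
Divide by the smallest (0.4602 mol Ba): Ba 1.000, F 2.996, Na 1.002
≈ 1:3:1 → BaF3Na

BaF3Na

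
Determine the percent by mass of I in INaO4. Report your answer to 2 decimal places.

59.33%

Molar mass = 1(126.90) + 1(22.99) + 4(16.00) = 213.890 g/mol
Mass of I per mole = 1 × 126.90 = 126.900 g
% I = 126.900 / 213.890 × 100 = 59.33%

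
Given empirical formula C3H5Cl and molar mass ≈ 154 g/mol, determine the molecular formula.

Empirical-formula mass = 76.52 g/mol
n = 154 / 76.52 = 2.01 ≈ 2
Molecular formula = (C3H5Cl)2 = C6H10Cl2

C6H10Cl2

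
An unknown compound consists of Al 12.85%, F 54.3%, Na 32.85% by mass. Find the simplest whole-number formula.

Assume 100 g: 12.85 g Al, 54.3 g F, 32.85 g Na.
Al: 12.85 g ÷ 26.98 g/mol = 0.4763 mol
F: 54.3 g ÷ 19.00 g/mol = 2.858 mol
Na: 32.85 g ÷ 22.99 g/mol = 1.429 mol
Divide by the smallest (0.4763 mol Al): Al 1.000, F 6.000, Na 3.000
→ AlF6Na3

AlF6Na3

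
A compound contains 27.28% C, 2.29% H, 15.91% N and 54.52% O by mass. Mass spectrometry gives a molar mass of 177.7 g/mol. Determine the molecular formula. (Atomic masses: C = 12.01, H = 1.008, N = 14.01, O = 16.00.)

Assume 100 g: 27.28 g C, 2.29 g H, 15.91 g N, 54.52 g O.
Moles — C: 27.28 / 12.01 = 2.271 mol; H: 2.29 / 1.008 = 2.272 mol; N: 15.91 / 14.01 = 1.136 mol; O: 54.52 / 16.00 = 3.408 mol
Divide by the smallest (1.136 mol N): C 2.000, H 2.001, N 1.000, O 3.001
≈ 2:2:1:3 → C2H2NO3
Empirical-formula mass = 88.05 g/mol
n = 177.7 / 88.05 = 2.02 ≈ 2
Molecular formula = (C2H2NO3)×2 = C4H4N2O6

C4H4N2O6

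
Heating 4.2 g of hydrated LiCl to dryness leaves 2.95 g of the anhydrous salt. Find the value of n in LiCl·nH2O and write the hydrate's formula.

LiCl·H2O

Mass of water lost = 4.2 − 2.95 = 1.25 g → 1.25 / 18.02 = 0.06937 mol H2O
Molar mass of LiCl = 42.39 g/mol → mol LiCl = 2.95 / 42.39 = 0.06959
n = 0.06937 / 0.06959 = 1.00 ≈ 1 → LiCl·H2O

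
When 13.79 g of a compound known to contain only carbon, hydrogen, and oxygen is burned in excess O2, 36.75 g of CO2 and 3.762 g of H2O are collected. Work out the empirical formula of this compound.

C4H2O

mol C = 36.75 / 44.01 = 0.8350; mass C = 0.8350 × 12.01 = 10.03 g
mol H = 2 × (3.762 / 18.02) = 0.4175; mass H = 0.4175 × 1.008 = 0.4209 g
mass O = 13.79 − (10.45) = 3.340 g → mol O = 0.2088
Smallest is O at 0.2088 mol; normalising gives C 4.000, H 2.000, O 1.000
≈ 4:2:1 → C4H2O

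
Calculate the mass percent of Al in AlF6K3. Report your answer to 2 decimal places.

Molar mass = 1(26.98) + 6(19.00) + 3(39.10) = 258.280 g/mol
Mass of Al per mole = 1 × 26.98 = 26.980 g
% Al = 26.980 / 258.280 × 100 = 10.45%

10.45%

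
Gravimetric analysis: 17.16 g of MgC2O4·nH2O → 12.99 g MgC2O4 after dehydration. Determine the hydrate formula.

MgC2O4·2H2O

Mass of water lost = 17.16 − 12.99 = 4.17 g → 4.17 / 18.02 = 0.2314 mol H2O
Molar mass of MgC2O4 = 112.33 g/mol → mol MgC2O4 = 12.99 / 112.33 = 0.1156
n = 0.2314 / 0.1156 = 2.00 ≈ 2 → MgC2O4·2H2O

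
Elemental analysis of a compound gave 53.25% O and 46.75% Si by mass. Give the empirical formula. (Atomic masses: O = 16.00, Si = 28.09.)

Assume 100 g: 53.25 g O, 46.75 g Si.
O: 53.25 g ÷ 16.00 g/mol = 3.328 mol
Si: 46.75 g ÷ 28.09 g/mol = 1.664 mol
Ratios (÷ 1.664): O 2.000, Si 1.000
Ratio ≈ 2:1, so the empirical formula is O2Si

O2Si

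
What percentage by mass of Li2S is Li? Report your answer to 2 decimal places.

Molar mass = 2(6.94) + 1(32.07) = 45.950 g/mol
Mass of Li per mole = 2 × 6.94 = 13.880 g
% Li = 13.880 / 45.950 × 100 = 30.21%

30.21%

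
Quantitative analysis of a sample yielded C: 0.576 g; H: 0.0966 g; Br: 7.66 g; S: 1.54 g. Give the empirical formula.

C: 0.576 g ÷ 12.01 g/mol = 0.04796 mol
H: 0.0966 g ÷ 1.008 g/mol = 0.09583 mol
Br: 7.66 g ÷ 79.90 g/mol = 0.09587 mol
S: 1.54 g ÷ 32.07 g/mol = 0.04802 mol
Divide by the smallest (0.04796 mol C): C 1.000, H 1.998, Br 1.999, S 1.001
≈ 1:2:2:1 → CH2Br2S

CH2Br2S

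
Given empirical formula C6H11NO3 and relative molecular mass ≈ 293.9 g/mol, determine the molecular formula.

Empirical-formula mass = 145.16 g/mol
n = 293.9 / 145.16 = 2.02 ≈ 2
Molecular formula = (C6H11NO3)2 = C12H22N2O6

C12H22N2O6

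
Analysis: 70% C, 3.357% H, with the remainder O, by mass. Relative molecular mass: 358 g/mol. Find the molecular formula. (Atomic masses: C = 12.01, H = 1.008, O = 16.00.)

C21H12O6

Assume 100 g: 70 g C, 3.357 g H, 26.643 g O.
n(C) = 70/12.01 = 5.828, n(H) = 3.357/1.008 = 3.33, n(O) = 26.643/16.00 = 1.665
Smallest is O at 1.665 mol; normalising gives C 3.500, H 2.000, O 1.000
×2: C 7.00, H 4.00, O 2.00 → C7H4O2
Empirical-formula mass = 120.10 g/mol
n = 358 / 120.10 = 2.98 ≈ 3
Molecular formula = (C7H4O2)×3 = C21H12O6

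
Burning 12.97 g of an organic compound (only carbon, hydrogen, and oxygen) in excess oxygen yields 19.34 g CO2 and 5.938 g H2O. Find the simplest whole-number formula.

C2H3O2

mol C = 19.34 / 44.01 = 0.4394; mass C = 0.4394 × 12.01 = 5.278 g
mol H = 2 × (5.938 / 18.02) = 0.6590; mass H = 0.6590 × 1.008 = 0.6643 g
mass O = 12.97 − (5.942) = 7.028 g → mol O = 0.4392
Smallest is O at 0.4392 mol; normalising gives C 1.000, H 1.500, O 1.000
Scaling by 2: C 2.00, H 3.00, O 2.00 → C2H3O2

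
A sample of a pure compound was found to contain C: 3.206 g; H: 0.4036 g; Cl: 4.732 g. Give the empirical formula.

n(C) = 3.206/12.01 = 0.2669, n(H) = 0.4036/1.008 = 0.4004, n(Cl) = 4.732/35.45 = 0.1335
Smallest is Cl at 0.1335 mol; normalising gives C 2.000, H 3.000, Cl 1.000
→ C2H3Cl

C2H3Cl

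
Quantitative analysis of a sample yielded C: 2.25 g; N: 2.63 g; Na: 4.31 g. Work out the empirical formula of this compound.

CNNa

Moles — C: 2.25 / 12.01 = 0.1873 mol; N: 2.63 / 14.01 = 0.1877 mol; Na: 4.31 / 22.99 = 0.1875 mol
Divide by the smallest (0.1873 mol C): C 1.000, N 1.002, Na 1.001
Ratio ≈ 1:1:1, so the empirical formula is CNNa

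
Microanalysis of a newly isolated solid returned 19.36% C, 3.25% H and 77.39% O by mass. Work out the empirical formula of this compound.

CH2O3

Assume 100 g: 19.36 g C, 3.25 g H, 77.39 g O.
Moles — C: 19.36 / 12.01 = 1.612 mol; H: 3.25 / 1.008 = 3.224 mol; O: 77.39 / 16.00 = 4.837 mol
Divide by the smallest (1.612 mol C): C 1.000, H 2.000, O 3.001
Ratio ≈ 1:2:3, so the empirical formula is CH2O3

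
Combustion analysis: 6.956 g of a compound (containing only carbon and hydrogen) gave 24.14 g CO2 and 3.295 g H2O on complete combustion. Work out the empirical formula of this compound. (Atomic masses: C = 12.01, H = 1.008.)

mol C = 24.14 / 44.01 = 0.5485; mass C = 0.5485 × 12.01 = 6.588 g
mol H = 2 × (3.295 / 18.02) = 0.3657; mass H = 0.3657 × 1.008 = 0.3686 g
Divide by the smallest (0.3657 mol H): C 1.500, H 1.000
Multiply by 2: C 3.00, H 2.00 → C3H2

C3H2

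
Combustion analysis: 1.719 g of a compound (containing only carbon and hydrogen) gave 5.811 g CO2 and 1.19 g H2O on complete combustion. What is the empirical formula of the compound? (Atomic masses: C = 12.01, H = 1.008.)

mol C = 5.811 / 44.01 = 0.1320; mass C = 0.1320 × 12.01 = 1.586 g
mol H = 2 × (1.19 / 18.02) = 0.1321; mass H = 0.1321 × 1.008 = 0.1331 g
Ratios (÷ 0.132): C 1.000, H 1.000
Ratio ≈ 1:1, so the empirical formula is CH

CH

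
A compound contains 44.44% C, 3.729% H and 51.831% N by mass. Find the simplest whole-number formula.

CHN

Assume 100 g: 44.44 g C, 3.729 g H, 51.831 g N.
Moles — C: 44.44 / 12.01 = 3.7 mol; H: 3.729 / 1.008 = 3.699 mol; N: 51.831 / 14.01 = 3.7 mol
Smallest is H at 3.699 mol; normalising gives C 1.000, H 1.000, N 1.000
→ CHN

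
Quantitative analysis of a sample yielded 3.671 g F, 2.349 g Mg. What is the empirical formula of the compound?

Moles — F: 3.671 / 19.00 = 0.1932 mol; Mg: 2.349 / 24.31 = 0.09663 mol
Smallest is Mg at 0.09663 mol; normalising gives F 2.000, Mg 1.000
Ratio ≈ 2:1, so the empirical formula is F2Mg

F2Mg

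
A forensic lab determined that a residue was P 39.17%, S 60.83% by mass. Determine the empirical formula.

P2S3

Assume 100 g: 39.17 g P, 60.83 g S.
P: 39.17 g ÷ 30.97 g/mol = 1.265 mol
S: 60.83 g ÷ 32.07 g/mol = 1.897 mol
Ratios (÷ 1.265): P 1.000, S 1.500
Multiply by 2: P 2.00, S 3.00 → P2S3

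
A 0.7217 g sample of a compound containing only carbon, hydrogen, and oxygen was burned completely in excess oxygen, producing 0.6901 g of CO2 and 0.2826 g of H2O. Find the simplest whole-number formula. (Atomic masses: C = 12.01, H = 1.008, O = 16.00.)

CH2O2

mol C = 0.6901 / 44.01 = 0.01568; mass C = 0.01568 × 12.01 = 0.1883 g
mol H = 2 × (0.2826 / 18.02) = 0.03137; mass H = 0.03137 × 1.008 = 0.03162 g
mass O = 0.7217 − (0.2199) = 0.5018 g → mol O = 0.03136
Divide by the smallest (0.01568 mol C): C 1.000, H 2.000, O 2.000
→ CH2O2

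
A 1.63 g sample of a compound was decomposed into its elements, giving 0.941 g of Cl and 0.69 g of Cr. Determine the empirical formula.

n(Cl) = 0.941/35.45 = 0.02654, n(Cr) = 0.69/52.00 = 0.01327
Divide by the smallest (0.01327 mol Cr): Cl 2.000, Cr 1.000
Ratio ≈ 2:1, so the empirical formula is Cl2Cr

Cl2Cr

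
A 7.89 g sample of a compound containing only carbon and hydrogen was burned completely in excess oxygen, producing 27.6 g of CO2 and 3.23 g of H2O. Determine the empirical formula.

mol C = 27.6 / 44.01 = 0.6271; mass C = 0.6271 × 12.01 = 7.532 g
mol H = 2 × (3.23 / 18.02) = 0.3585; mass H = 0.3585 × 1.008 = 0.3614 g
Smallest is H at 0.3585 mol; normalising gives C 1.749, H 1.000
×4: C 7.00, H 4.00 → C7H4

C7H4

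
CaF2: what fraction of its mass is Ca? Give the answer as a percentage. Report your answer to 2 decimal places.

Molar mass = 1(40.08) + 2(19.00) = 78.080 g/mol
Mass of Ca per mole = 1 × 40.08 = 40.080 g
% Ca = 40.080 / 78.080 × 100 = 51.33%

51.33%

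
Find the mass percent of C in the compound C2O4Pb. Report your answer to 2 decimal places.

Molar mass = 2(12.01) + 4(16.00) + 1(207.2) = 295.220 g/mol
Mass of C per mole = 2 × 12.01 = 24.020 g
% C = 24.020 / 295.220 × 100 = 8.14%

8.14%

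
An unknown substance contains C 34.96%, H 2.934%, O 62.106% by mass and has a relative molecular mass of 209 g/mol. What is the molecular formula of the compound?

C6H6O8

Assume 100 g: 34.96 g C, 2.934 g H, 62.106 g O.
Moles — C: 34.96 / 12.01 = 2.911 mol; H: 2.934 / 1.008 = 2.911 mol; O: 62.106 / 16.00 = 3.882 mol
Divide by the smallest (2.911 mol H): C 1.000, H 1.000, O 1.334
×3: C 3.00, H 3.00, O 4.00 → C3H3O4
Empirical-formula mass = 103.05 g/mol
n = 209 / 103.05 = 2.03 ≈ 2
Molecular formula = (C3H3O4)×2 = C6H6O8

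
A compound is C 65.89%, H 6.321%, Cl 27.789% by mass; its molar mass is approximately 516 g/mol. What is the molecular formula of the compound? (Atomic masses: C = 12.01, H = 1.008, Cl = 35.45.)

C28H32Cl4

Assume 100 g: 65.89 g C, 6.321 g H, 27.789 g Cl.
Moles — C: 65.89 / 12.01 = 5.486 mol; H: 6.321 / 1.008 = 6.271 mol; Cl: 27.789 / 35.45 = 0.7839 mol
Divide by the smallest (0.7839 mol Cl): C 6.999, H 8.000, Cl 1.000
≈ 7:8:1 → C7H8Cl
Empirical-formula mass = 127.58 g/mol
n = 516 / 127.58 = 4.04 ≈ 4
Molecular formula = (C7H8Cl)×4 = C28H32Cl4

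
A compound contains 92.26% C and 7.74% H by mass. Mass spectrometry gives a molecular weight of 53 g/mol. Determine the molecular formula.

Assume 100 g: 92.26 g C, 7.74 g H.
Moles — C: 92.26 / 12.01 = 7.682 mol; H: 7.74 / 1.008 = 7.679 mol
Ratios (÷ 7.679): C 1.000, H 1.000
≈ 1:1 → CH
Empirical-formula mass = 13.02 g/mol
n = 53 / 13.02 = 4.07 ≈ 4
Molecular formula = (CH)×4 = C4H4

C4H4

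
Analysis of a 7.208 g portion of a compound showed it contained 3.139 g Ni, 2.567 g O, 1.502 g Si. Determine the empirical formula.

NiO3Si

n(Ni) = 3.139/58.69 = 0.05348, n(O) = 2.567/16.00 = 0.1604, n(Si) = 1.502/28.09 = 0.05347
Divide by the smallest (0.05347 mol Si): Ni 1.000, O 3.000, Si 1.000
Ratio ≈ 1:3:1, so the empirical formula is NiO3Si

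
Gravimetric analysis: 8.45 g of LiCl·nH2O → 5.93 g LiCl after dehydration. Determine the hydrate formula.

LiCl·H2O

Mass of water lost = 8.45 − 5.93 = 2.52 g → 2.52 / 18.02 = 0.1398 mol H2O
Molar mass of LiCl = 42.39 g/mol → mol LiCl = 5.93 / 42.39 = 0.1399
n = 0.1398 / 0.1399 = 1.00 ≈ 1 → LiCl·H2O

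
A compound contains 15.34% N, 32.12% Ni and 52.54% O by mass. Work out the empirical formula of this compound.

N2NiO6

Assume 100 g: 15.34 g N, 32.12 g Ni, 52.54 g O.
Moles — N: 15.34 / 14.01 = 1.095 mol; Ni: 32.12 / 58.69 = 0.5473 mol; O: 52.54 / 16.00 = 3.284 mol
Ratios (÷ 0.5473): N 2.001, Ni 1.000, O 6.000
Ratio ≈ 2:1:6, so the empirical formula is N2NiO6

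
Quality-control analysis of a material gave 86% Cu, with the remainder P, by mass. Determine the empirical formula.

Assume 100 g: 86 g Cu, 14 g P.
Moles — Cu: 86 / 63.55 = 1.353 mol; P: 14 / 30.97 = 0.4521 mol
Smallest is P at 0.4521 mol; normalising gives Cu 2.994, P 1.000
≈ 3:1 → Cu3P

Cu3P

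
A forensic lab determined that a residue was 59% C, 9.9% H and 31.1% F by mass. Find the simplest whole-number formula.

C3H6F

Assume 100 g: 59 g C, 9.9 g H, 31.1 g F.
C: 59 g ÷ 12.01 g/mol = 4.913 mol
H: 9.9 g ÷ 1.008 g/mol = 9.821 mol
F: 31.1 g ÷ 19.00 g/mol = 1.637 mol
Smallest is F at 1.637 mol; normalising gives C 3.001, H 6.000, F 1.000
→ C3H6F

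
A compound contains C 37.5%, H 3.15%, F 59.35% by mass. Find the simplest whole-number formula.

Assume 100 g: 37.5 g C, 3.15 g H, 59.35 g F.
C: 37.5 g ÷ 12.01 g/mol = 3.122 mol
H: 3.15 g ÷ 1.008 g/mol = 3.125 mol
F: 59.35 g ÷ 19.00 g/mol = 3.124 mol
Smallest is C at 3.122 mol; normalising gives C 1.000, H 1.001, F 1.000
Ratio ≈ 1:1:1, so the empirical formula is CHF

CHF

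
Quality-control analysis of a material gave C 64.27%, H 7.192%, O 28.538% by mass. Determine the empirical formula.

C3H4O

Assume 100 g: 64.27 g C, 7.192 g H, 28.538 g O.
Moles — C: 64.27 / 12.01 = 5.351 mol; H: 7.192 / 1.008 = 7.135 mol; O: 28.538 / 16.00 = 1.784 mol
Divide by the smallest (1.784 mol O): C 3.000, H 4.000, O 1.000
Ratio ≈ 3:4:1, so the empirical formula is C3H4O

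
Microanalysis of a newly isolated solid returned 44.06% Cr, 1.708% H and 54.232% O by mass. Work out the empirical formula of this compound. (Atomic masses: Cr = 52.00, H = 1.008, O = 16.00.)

CrH2O4

Assume 100 g: 44.06 g Cr, 1.708 g H, 54.232 g O.
n(Cr) = 44.06/52.00 = 0.8473, n(H) = 1.708/1.008 = 1.694, n(O) = 54.232/16.00 = 3.389
Smallest is Cr at 0.8473 mol; normalising gives Cr 1.000, H 2.000, O 4.000
≈ 1:2:4 → CrH2O4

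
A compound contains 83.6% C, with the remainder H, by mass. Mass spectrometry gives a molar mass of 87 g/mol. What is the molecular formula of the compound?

Assume 100 g: 83.6 g C, 16.4 g H.
C: 83.6 g ÷ 12.01 g/mol = 6.961 mol
H: 16.4 g ÷ 1.008 g/mol = 16.27 mol
Divide by the smallest (6.961 mol C): C 1.000, H 2.337
×3: C 3.00, H 7.01 → C3H7
Empirical-formula mass = 43.09 g/mol
n = 87 / 43.09 = 2.02 ≈ 2
Molecular formula = (C3H7)×2 = C6H14

C6H14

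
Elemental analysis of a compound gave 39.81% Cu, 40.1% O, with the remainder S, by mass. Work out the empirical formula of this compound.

CuO4S

Assume 100 g: 39.81 g Cu, 40.1 g O, 20.09 g S.
Moles — Cu: 39.81 / 63.55 = 0.6264 mol; O: 40.1 / 16.00 = 2.506 mol; S: 20.09 / 32.07 = 0.6264 mol
Divide by the smallest (0.6264 mol Cu): Cu 1.000, O 4.001, S 1.000
Ratio ≈ 1:4:1, so the empirical formula is CuO4S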